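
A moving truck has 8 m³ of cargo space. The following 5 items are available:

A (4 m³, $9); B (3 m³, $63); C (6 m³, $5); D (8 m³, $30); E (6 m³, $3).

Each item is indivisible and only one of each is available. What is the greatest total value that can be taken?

$72

This is a 0/1 knapsack; check combinations near the capacity.
- A+B: volume 4+3=7, value 9+63=72
- B: volume 3, value 63
- D: volume 8, value 30
- A: volume 4, value 9
- C: volume 6, value 5
Best: $72.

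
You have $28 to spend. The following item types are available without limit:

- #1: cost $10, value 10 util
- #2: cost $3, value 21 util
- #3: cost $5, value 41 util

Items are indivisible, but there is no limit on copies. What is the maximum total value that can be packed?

226 util

Best value-per-unit is #3 at 41/5; filling with it alone gives 5×41 = 205.
Optimal mix: 1×#2 + 5×#3 → cost 28, value 226.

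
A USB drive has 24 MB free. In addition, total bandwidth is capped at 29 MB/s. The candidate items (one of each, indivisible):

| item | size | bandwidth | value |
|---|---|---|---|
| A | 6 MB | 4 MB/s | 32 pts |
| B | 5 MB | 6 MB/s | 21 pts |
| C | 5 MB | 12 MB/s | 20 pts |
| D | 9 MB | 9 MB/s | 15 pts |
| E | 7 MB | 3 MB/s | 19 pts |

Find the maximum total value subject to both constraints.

Feasible sets respecting both limits:
- A+B+C+E: size 23, bandwidth 25, value 92
- A+B+C: size 16, bandwidth 22, value 73
- A+B+E: size 18, bandwidth 13, value 72
- A+C+E: size 18, bandwidth 19, value 71
Best: 92 pts.

92 pts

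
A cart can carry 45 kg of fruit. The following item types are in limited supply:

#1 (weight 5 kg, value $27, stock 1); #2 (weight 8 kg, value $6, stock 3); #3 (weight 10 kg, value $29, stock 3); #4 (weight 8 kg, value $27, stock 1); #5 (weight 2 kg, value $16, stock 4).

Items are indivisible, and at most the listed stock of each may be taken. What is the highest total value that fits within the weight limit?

Top feasible selections:
- 1×#1 + 3×#3 + 4×#5: weight 43, value 178
- 1×#1 + 2×#3 + 1×#4 + 4×#5: weight 41, value 176
- 1×#1 + 3×#3 + 3×#5: weight 41, value 162
Best: $178.

$178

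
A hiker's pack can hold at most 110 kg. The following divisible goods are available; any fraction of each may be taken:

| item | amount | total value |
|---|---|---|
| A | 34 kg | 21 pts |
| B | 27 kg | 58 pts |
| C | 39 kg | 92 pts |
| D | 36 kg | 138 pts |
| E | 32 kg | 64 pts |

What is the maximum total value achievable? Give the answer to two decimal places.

304.00

Take in order of value per unit:
- D (138/36 per unit): all 36 → value 138, running total 138.00
- C (92/39 per unit): all 39 → value 92, running total 230.00
- B (58/27 per unit): all 27 → value 58, running total 288.00
- E (64/32 per unit): 8 of 32 → value 8×64/32 = 16.0000, running total 304.00
Total 304.00.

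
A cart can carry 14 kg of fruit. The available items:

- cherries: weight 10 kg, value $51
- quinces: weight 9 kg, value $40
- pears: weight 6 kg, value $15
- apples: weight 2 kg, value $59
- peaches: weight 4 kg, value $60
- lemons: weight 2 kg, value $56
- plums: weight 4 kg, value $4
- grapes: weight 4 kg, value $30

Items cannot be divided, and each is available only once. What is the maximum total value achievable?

Check high-value combinations within 14 kg:
- apples+peaches+lemons+grapes: weight 2+4+2+4=12, value 59+60+56+30=205
- pears+apples+peaches+lemons: weight 6+2+4+2=14, value 15+59+60+56=190
- apples+peaches+lemons+plums: weight 2+4+2+4=12, value 59+60+56+4=179
Best: $205.

$205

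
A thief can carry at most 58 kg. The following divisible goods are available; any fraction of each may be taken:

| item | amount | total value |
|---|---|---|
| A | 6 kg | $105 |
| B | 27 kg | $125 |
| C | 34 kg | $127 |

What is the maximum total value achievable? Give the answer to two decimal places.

323.38

Take in order of value per unit:
- A (105/6 per unit): all 6 → value 105, running total 105.00
- B (125/27 per unit): all 27 → value 125, running total 230.00
- C (127/34 per unit): 25 of 34 → value 25×127/34 = 93.3824, running total 323.38
Total 323.38.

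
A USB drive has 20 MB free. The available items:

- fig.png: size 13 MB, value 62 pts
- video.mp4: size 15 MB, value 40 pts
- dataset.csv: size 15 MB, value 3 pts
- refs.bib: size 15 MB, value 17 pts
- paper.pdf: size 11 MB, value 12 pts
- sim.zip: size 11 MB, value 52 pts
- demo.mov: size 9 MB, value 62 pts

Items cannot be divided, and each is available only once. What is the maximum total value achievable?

This is a 0/1 knapsack; check combinations near the capacity.
- sim.zip+demo.mov: size 11+9=20, value 52+62=114
- paper.pdf+demo.mov: size 11+9=20, value 12+62=74
- demo.mov: size 9, value 62
- fig.png: size 13, value 62
Best: 114 pts.

114 pts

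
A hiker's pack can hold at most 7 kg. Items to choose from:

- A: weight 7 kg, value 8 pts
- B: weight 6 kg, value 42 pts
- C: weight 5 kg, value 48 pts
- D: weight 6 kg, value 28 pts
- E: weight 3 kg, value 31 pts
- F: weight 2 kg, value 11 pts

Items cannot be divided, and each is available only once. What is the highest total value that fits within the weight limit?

59 pts

Check high-value combinations within 7 kg:
- C+F: weight 5+2=7, value 48+11=59
- C: weight 5, value 48
- E+F: weight 3+2=5, value 31+11=42
- B: weight 6, value 42
Best: 59 pts.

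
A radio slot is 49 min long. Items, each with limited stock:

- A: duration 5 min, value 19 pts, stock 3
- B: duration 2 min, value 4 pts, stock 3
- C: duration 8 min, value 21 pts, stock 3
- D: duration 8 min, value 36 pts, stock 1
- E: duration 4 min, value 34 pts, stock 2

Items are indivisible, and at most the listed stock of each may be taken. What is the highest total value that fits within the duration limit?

207 pts

Best selections within duration 49 and stock limits:
- 3×A + 1×B + 2×C + 1×D + 2×E: duration 49, value 207
- 3×A + 2×C + 1×D + 2×E: duration 47, value 203
- 2×A + 3×B + 2×C + 1×D + 2×E: duration 48, value 196
- 3×A + 3×B + 1×C + 1×D + 2×E: duration 45, value 194
Best: 207 pts.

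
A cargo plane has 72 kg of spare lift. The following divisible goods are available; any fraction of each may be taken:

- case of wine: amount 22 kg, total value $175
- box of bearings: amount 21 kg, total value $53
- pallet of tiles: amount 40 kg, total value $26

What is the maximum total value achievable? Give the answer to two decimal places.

246.85

Take in order of value per unit:
- case of wine (175/22 per unit): all 22 → value 175, running total 175.00
- box of bearings (53/21 per unit): all 21 → value 53, running total 228.00
- pallet of tiles (26/40 per unit): 29 of 40 → value 29×26/40 = 18.8500, running total 246.85
Total 246.85.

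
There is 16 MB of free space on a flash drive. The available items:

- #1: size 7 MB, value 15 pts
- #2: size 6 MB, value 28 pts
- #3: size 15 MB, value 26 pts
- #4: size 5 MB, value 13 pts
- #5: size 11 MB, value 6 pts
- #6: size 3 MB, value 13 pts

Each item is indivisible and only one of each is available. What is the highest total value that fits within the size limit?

56 pts

Check high-value combinations within 16 MB:
- #1+#2+#6: size 7+6+3=16, value 15+28+13=56
- #2+#4+#6: size 6+5+3=14, value 28+13+13=54
- #1+#2: size 7+6=13, value 15+28=43
Best: 56 pts.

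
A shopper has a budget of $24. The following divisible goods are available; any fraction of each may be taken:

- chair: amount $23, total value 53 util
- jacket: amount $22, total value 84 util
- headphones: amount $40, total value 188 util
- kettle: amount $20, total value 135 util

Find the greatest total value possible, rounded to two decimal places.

Take in order of value per unit:
- kettle (135/20 per unit): all 20 → value 135, running total 135.00
- headphones (188/40 per unit): 4 of 40 → value 4×188/40 = 18.8000, running total 153.80
Total 153.80.

153.80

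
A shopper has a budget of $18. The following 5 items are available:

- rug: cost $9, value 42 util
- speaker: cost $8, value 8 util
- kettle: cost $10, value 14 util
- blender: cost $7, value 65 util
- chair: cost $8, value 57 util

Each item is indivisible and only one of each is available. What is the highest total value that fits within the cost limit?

122 util

Check high-value combinations within $18:
- blender+chair: cost 7+8=15, value 65+57=122
- rug+blender: cost 9+7=16, value 42+65=107
- rug+chair: cost 9+8=17, value 42+57=99
Best: 122 util.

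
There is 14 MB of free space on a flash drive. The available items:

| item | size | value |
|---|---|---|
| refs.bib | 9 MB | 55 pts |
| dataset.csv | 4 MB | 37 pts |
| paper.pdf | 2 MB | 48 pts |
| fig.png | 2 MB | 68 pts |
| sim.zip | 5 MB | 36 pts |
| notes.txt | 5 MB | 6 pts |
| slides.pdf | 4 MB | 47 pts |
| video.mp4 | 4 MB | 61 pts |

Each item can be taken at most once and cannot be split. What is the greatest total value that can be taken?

224 pts

Check high-value combinations within 14 MB:
- paper.pdf+fig.png+slides.pdf+video.mp4: size 2+2+4+4=12, value 48+68+47+61=224
- dataset.csv+paper.pdf+fig.png+video.mp4: size 4+2+2+4=12, value 37+48+68+61=214
- paper.pdf+fig.png+sim.zip+video.mp4: size 2+2+5+4=13, value 48+68+36+61=213
- dataset.csv+fig.png+slides.pdf+video.mp4: size 4+2+4+4=14, value 37+68+47+61=213
Best: 224 pts.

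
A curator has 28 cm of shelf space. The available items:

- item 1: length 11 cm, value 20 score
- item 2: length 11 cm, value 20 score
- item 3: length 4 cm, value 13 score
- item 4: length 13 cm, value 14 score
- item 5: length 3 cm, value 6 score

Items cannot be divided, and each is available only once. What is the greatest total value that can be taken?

53 score

Check high-value combinations within 28 cm:
- item 1+item 2+item 3: length 11+11+4=26, value 20+20+13=53
- item 1+item 3+item 4: length 11+4+13=28, value 20+13+14=47
- item 2+item 3+item 4: length 11+4+13=28, value 20+13+14=47
Best: 53 score.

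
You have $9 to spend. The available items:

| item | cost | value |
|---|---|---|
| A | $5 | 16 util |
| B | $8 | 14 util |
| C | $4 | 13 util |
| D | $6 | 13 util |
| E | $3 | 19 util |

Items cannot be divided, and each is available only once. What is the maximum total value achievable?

35 util

This is a 0/1 knapsack; check combinations near the capacity.
- A+E: cost 5+3=8, value 16+19=35
- C+E: cost 4+3=7, value 13+19=32
- D+E: cost 6+3=9, value 13+19=32
- A+C: cost 5+4=9, value 16+13=29
Best: 35 util.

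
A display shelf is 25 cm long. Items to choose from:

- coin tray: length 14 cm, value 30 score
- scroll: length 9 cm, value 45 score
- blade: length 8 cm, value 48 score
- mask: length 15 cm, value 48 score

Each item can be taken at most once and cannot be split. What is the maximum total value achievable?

96 score

This is a 0/1 knapsack; check combinations near the capacity.
- blade+mask: length 8+15=23, value 48+48=96
- scroll+blade: length 9+8=17, value 45+48=93
- scroll+mask: length 9+15=24, value 45+48=93
- coin tray+blade: length 14+8=22, value 30+48=78
Best: 96 score.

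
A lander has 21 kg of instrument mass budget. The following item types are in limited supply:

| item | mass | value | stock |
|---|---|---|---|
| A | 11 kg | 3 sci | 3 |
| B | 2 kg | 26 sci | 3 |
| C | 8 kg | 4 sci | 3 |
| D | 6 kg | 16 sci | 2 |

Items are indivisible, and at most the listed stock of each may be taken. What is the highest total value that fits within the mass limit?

110 sci

Best selections within mass 21 and stock limits:
- 3×B + 2×D: mass 18, value 110
- 3×B + 1×C + 1×D: mass 20, value 98
Best: 110 sci.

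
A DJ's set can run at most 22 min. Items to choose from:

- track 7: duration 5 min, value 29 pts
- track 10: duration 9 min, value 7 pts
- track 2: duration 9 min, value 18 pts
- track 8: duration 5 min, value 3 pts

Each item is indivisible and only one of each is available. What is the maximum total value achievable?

Check high-value combinations within 22 min:
- track 7+track 2+track 8: duration 5+9+5=19, value 29+18+3=50
- track 7+track 2: duration 5+9=14, value 29+18=47
- track 7+track 10+track 8: duration 5+9+5=19, value 29+7+3=39
- track 7+track 10: duration 5+9=14, value 29+7=36
- track 7+track 8: duration 5+5=10, value 29+3=32
Best: 50 pts.

50 pts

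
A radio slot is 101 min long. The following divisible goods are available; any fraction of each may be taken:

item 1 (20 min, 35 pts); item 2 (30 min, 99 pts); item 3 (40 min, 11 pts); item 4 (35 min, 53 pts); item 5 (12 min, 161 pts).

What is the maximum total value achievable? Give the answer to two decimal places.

Take in order of value per unit:
- item 5 (161/12 per unit): all 12 → value 161, running total 161.00
- item 2 (99/30 per unit): all 30 → value 99, running total 260.00
- item 1 (35/20 per unit): all 20 → value 35, running total 295.00
- item 4 (53/35 per unit): all 35 → value 53, running total 348.00
- item 3 (11/40 per unit): 4 of 40 → value 4×11/40 = 1.1000, running total 349.10
Total 349.10.

349.10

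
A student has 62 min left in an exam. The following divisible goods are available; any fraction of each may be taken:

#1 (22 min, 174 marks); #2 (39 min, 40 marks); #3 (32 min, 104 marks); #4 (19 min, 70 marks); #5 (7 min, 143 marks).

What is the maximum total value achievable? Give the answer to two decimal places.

Take in order of value per unit:
- #5 (143/7 per unit): all 7 → value 143, running total 143.00
- #1 (174/22 per unit): all 22 → value 174, running total 317.00
- #4 (70/19 per unit): all 19 → value 70, running total 387.00
- #3 (104/32 per unit): 14 of 32 → value 14×104/32 = 45.5000, running total 432.50
Total 432.50.

432.50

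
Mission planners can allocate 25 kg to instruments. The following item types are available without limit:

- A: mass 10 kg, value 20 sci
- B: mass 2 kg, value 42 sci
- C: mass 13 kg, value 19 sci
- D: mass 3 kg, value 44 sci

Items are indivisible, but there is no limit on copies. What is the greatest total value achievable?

Best value-per-unit is B at 42/2; filling with it alone gives 12×42 = 504.
Optimal mix: 11×B + 1×D → mass 25, value 506.

506 sci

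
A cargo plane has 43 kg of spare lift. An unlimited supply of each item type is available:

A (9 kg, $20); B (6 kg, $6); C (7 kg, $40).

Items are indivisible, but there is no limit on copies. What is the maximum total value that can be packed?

$240

Best value-per-unit is C at 40/7, and filling with it alone uses weight 6×7=42. No mix of the others beats 6×40 = 240.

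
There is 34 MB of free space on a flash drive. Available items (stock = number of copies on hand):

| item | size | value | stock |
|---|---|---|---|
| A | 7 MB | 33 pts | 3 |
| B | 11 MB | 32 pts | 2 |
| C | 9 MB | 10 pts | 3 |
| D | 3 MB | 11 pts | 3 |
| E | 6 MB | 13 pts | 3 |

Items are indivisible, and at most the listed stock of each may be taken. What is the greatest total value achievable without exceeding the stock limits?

Best selections within size 34 and stock limits:
- 3×A + 2×D + 1×E: size 33, value 134
- 3×A + 3×D: size 30, value 132
- 3×A + 1×B: size 32, value 131
- 2×A + 1×B + 3×D: size 34, value 131
Best: 134 pts.

134 pts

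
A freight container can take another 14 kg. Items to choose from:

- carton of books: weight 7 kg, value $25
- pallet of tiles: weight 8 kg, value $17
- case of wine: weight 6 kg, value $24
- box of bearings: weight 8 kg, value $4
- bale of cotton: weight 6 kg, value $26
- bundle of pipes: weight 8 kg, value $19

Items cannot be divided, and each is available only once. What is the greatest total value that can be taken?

$51

Check high-value combinations within 14 kg:
- carton of books+bale of cotton: weight 7+6=13, value 25+26=51
- case of wine+bale of cotton: weight 6+6=12, value 24+26=50
- carton of books+case of wine: weight 7+6=13, value 25+24=49
- bale of cotton+bundle of pipes: weight 6+8=14, value 26+19=45
- pallet of tiles+bale of cotton: weight 8+6=14, value 17+26=43
Best: $51.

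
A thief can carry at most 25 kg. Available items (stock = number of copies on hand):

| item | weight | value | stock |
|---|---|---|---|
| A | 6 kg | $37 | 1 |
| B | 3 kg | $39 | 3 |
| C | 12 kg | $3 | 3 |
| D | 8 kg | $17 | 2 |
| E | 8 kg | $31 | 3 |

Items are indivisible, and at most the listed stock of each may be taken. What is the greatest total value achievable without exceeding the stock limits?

$185

Top feasible selections:
- 1×A + 3×B + 1×E: weight 23, value 185
- 3×B + 2×E: weight 25, value 179
- 1×A + 3×B + 1×D: weight 23, value 171
Best: $185.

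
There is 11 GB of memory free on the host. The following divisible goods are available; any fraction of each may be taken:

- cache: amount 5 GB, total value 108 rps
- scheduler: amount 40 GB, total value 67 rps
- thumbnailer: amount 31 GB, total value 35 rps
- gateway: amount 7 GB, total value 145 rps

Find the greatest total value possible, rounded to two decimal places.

Take in order of value per unit:
- cache (108/5 per unit): all 5 → value 108, running total 108.00
- gateway (145/7 per unit): 6 of 7 → value 6×145/7 = 124.2857, running total 232.29
Total 232.29.

232.29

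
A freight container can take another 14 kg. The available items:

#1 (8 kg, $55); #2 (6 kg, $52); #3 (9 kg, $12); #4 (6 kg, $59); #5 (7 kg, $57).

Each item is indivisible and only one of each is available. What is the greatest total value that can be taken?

$116

Check high-value combinations within 14 kg:
- #4+#5: weight 6+7=13, value 59+57=116
- #1+#4: weight 8+6=14, value 55+59=114
- #2+#4: weight 6+6=12, value 52+59=111
- #2+#5: weight 6+7=13, value 52+57=109
- #1+#2: weight 8+6=14, value 55+52=107
Best: $116.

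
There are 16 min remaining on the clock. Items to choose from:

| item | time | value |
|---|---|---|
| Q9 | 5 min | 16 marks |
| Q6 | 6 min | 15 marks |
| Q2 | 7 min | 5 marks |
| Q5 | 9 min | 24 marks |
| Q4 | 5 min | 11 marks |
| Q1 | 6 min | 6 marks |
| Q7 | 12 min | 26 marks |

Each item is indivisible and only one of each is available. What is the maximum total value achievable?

42 marks

Check high-value combinations within 16 min:
- Q9+Q6+Q4: time 5+6+5=16, value 16+15+11=42
- Q9+Q5: time 5+9=14, value 16+24=40
- Q6+Q5: time 6+9=15, value 15+24=39
Best: 42 marks.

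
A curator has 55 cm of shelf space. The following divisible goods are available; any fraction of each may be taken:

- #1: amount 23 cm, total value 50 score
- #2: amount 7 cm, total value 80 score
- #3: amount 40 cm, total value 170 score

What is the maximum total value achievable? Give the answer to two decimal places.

Take in order of value per unit:
- #2 (80/7 per unit): all 7 → value 80, running total 80.00
- #3 (170/40 per unit): all 40 → value 170, running total 250.00
- #1 (50/23 per unit): 8 of 23 → value 8×50/23 = 17.3913, running total 267.39
Total 267.39.

267.39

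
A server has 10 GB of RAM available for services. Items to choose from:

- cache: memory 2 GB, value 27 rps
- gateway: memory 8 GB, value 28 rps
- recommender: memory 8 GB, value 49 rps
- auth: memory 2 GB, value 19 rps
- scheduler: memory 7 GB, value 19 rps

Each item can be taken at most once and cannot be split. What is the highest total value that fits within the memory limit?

Check high-value combinations within 10 GB:
- cache+recommender: memory 2+8=10, value 27+49=76
- recommender+auth: memory 8+2=10, value 49+19=68
- cache+gateway: memory 2+8=10, value 27+28=55
- recommender: memory 8, value 49
Best: 76 rps.

76 rps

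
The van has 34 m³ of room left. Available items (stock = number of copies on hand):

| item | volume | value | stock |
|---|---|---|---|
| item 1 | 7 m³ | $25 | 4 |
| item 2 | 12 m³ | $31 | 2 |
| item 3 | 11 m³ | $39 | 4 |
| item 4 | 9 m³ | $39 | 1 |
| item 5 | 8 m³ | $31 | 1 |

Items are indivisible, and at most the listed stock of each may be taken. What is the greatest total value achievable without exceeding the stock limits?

$128

Best selections within volume 34 and stock limits:
- 2×item 1 + 1×item 3 + 1×item 4: volume 34, value 128
- 2×item 1 + 1×item 4 + 1×item 5: volume 31, value 120
- 2×item 1 + 1×item 3 + 1×item 5: volume 33, value 120
Best: $128.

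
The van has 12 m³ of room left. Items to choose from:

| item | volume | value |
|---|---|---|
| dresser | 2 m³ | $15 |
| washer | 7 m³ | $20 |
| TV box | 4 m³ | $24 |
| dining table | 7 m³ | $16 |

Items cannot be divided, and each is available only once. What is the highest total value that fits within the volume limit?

$44

Check high-value combinations within 12 m³:
- washer+TV box: volume 7+4=11, value 20+24=44
- TV box+dining table: volume 4+7=11, value 24+16=40
- dresser+TV box: volume 2+4=6, value 15+24=39
- dresser+washer: volume 2+7=9, value 15+20=35
- dresser+dining table: volume 2+7=9, value 15+16=31
Best: $44.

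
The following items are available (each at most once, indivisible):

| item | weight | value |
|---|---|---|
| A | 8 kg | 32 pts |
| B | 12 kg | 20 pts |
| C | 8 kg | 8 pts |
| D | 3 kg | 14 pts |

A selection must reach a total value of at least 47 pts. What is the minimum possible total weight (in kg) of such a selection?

19

Subsets with value ≥ 47, sorted by total weight:
- A+C+D: weight 19, value 54
- A+B: weight 20, value 52
- A+B+D: weight 23, value 66
- A+B+C: weight 28, value 60
Minimum weight: 19 kg.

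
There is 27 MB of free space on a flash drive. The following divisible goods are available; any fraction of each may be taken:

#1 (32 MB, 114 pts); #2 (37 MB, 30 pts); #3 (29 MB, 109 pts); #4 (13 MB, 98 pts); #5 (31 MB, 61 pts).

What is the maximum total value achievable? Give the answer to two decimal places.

Take in order of value per unit:
- #4 (98/13 per unit): all 13 → value 98, running total 98.00
- #3 (109/29 per unit): 14 of 29 → value 14×109/29 = 52.6207, running total 150.62
Total 150.62.

150.62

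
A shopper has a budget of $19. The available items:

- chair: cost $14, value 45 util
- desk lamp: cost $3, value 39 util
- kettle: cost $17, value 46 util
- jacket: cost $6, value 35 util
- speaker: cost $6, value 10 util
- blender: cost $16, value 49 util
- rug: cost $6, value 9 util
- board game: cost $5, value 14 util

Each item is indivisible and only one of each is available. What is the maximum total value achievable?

88 util

This is a 0/1 knapsack; check combinations near the capacity.
- desk lamp+jacket+board game: cost 3+6+5=14, value 39+35+14=88
- desk lamp+blender: cost 3+16=19, value 39+49=88
- desk lamp+jacket+speaker: cost 3+6+6=15, value 39+35+10=84
Best: 88 util.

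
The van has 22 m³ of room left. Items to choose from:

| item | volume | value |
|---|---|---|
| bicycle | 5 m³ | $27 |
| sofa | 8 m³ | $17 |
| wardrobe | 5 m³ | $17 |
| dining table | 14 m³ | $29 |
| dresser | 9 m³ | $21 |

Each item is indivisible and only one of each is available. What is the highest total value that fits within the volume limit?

Check high-value combinations within 22 m³:
- bicycle+wardrobe+dresser: volume 5+5+9=19, value 27+17+21=65
- bicycle+sofa+dresser: volume 5+8+9=22, value 27+17+21=65
- bicycle+sofa+wardrobe: volume 5+8+5=18, value 27+17+17=61
Best: $65.

$65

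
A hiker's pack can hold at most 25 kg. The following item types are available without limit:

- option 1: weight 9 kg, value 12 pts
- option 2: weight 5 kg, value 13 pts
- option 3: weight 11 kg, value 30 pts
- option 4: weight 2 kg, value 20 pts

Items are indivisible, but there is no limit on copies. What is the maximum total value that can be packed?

240 pts

Best value-per-unit is option 4 at 20/2, and filling with it alone uses weight 12×2=24. No mix of the others beats 12×20 = 240.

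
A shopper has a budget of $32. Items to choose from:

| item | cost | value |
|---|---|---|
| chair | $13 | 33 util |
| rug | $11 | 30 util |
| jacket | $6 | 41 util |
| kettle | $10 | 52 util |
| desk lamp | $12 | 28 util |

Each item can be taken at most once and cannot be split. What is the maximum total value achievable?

126 util

This is a 0/1 knapsack; check combinations near the capacity.
- chair+jacket+kettle: cost 13+6+10=29, value 33+41+52=126
- rug+jacket+kettle: cost 11+6+10=27, value 30+41+52=123
- jacket+kettle+desk lamp: cost 6+10+12=28, value 41+52+28=121
Best: 126 util.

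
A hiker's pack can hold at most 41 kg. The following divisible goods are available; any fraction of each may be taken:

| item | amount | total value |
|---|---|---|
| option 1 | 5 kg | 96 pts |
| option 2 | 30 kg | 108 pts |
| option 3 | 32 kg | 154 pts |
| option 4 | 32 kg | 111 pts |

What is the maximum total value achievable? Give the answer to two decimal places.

264.40

Take in order of value per unit:
- option 1 (96/5 per unit): all 5 → value 96, running total 96.00
- option 3 (154/32 per unit): all 32 → value 154, running total 250.00
- option 2 (108/30 per unit): 4 of 30 → value 4×108/30 = 14.4000, running total 264.40
Total 264.40.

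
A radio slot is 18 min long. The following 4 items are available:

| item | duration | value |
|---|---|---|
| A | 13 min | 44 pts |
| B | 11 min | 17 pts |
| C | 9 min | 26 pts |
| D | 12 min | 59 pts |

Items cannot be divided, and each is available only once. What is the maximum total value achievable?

Check high-value combinations within 18 min:
- D: duration 12, value 59
- A: duration 13, value 44
- C: duration 9, value 26
Best: 59 pts.

59 pts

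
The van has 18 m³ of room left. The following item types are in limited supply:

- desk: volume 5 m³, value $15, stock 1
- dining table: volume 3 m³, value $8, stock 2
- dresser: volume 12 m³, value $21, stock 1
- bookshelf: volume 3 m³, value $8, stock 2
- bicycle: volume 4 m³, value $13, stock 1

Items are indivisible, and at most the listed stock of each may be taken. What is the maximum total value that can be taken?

Top feasible selections:
- 1×desk + 1×dining table + 2×bookshelf + 1×bicycle: volume 18, value 52
- 1×desk + 2×dining table + 1×bookshelf + 1×bicycle: volume 18, value 52
- 1×desk + 2×dining table + 2×bookshelf: volume 17, value 47
Best: $52.

$52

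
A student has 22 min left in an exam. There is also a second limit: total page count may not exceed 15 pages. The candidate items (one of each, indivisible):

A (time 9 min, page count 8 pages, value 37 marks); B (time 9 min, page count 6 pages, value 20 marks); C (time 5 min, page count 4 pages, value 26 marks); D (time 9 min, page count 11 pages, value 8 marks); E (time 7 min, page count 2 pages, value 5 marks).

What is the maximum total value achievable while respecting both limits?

68 marks

Feasible sets respecting both limits:
- A+C+E: time 21, page count 14, value 68
- A+C: time 14, page count 12, value 63
- A+B: time 18, page count 14, value 57
Best: 68 marks.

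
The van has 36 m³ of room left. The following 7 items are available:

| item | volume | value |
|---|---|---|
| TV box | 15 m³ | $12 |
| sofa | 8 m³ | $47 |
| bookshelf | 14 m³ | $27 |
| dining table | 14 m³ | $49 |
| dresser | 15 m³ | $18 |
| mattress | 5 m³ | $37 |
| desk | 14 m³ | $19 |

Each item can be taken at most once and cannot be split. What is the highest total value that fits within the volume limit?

$133

Check high-value combinations within 36 m³:
- sofa+dining table+mattress: volume 8+14+5=27, value 47+49+37=133
- sofa+bookshelf+dining table: volume 8+14+14=36, value 47+27+49=123
- sofa+dining table+desk: volume 8+14+14=36, value 47+49+19=115
Best: $133.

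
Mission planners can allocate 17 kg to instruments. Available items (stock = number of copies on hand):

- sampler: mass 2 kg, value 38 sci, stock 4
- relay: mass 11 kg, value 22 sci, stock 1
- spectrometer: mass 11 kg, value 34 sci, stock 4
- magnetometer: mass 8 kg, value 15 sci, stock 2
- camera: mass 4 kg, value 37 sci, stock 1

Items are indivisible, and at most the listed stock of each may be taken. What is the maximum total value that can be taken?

Best selections within mass 17 and stock limits:
- 4×sampler + 1×camera: mass 12, value 189
- 4×sampler + 1×magnetometer: mass 16, value 167
Best: 189 sci.

189 sci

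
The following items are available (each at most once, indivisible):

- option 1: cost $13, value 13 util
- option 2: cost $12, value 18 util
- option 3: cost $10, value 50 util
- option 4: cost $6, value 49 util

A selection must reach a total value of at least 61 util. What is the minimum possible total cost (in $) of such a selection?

Subsets with value ≥ 61, sorted by total cost:
- option 3+option 4: cost 16, value 99
- option 2+option 4: cost 18, value 67
- option 1+option 4: cost 19, value 62
Minimum cost: 16 $.

16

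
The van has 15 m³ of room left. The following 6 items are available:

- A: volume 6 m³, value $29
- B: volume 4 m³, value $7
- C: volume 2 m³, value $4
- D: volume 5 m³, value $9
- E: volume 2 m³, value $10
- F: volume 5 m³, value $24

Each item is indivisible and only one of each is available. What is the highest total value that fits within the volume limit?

$67

Check high-value combinations within 15 m³:
- A+C+E+F: volume 6+2+2+5=15, value 29+4+10+24=67
- A+E+F: volume 6+2+5=13, value 29+10+24=63
- A+B+F: volume 6+4+5=15, value 29+7+24=60
- A+C+F: volume 6+2+5=13, value 29+4+24=57
Best: $67.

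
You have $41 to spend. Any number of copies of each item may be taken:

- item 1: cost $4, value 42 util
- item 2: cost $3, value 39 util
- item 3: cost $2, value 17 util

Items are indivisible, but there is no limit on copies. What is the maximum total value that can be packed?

524 util

Best value-per-unit is item 2 at 39/3; filling with it alone gives 13×39 = 507.
Optimal mix: 13×item 2 + 1×item 3 → cost 41, value 524.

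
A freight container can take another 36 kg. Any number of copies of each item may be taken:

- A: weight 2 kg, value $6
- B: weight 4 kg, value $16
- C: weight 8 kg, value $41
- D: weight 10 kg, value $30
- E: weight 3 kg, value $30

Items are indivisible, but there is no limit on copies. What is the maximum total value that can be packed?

Best value-per-unit is E at 30/3, and filling with it alone uses weight 12×3=36. No mix of the others beats 12×30 = 360.

$360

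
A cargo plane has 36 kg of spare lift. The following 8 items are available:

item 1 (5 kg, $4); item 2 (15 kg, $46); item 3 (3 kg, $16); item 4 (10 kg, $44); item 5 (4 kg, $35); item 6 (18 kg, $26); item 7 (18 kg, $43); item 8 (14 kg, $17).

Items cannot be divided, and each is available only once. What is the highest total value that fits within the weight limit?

Check high-value combinations within 36 kg:
- item 2+item 3+item 4+item 5: weight 15+3+10+4=32, value 46+16+44+35=141
- item 3+item 4+item 5+item 7: weight 3+10+4+18=35, value 16+44+35+43=138
- item 1+item 2+item 4+item 5: weight 5+15+10+4=34, value 4+46+44+35=129
Best: $141.

$141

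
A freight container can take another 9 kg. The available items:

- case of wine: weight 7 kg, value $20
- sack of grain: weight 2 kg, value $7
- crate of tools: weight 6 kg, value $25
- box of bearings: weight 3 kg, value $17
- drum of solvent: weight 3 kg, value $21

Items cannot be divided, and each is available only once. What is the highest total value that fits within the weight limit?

Check high-value combinations within 9 kg:
- crate of tools+drum of solvent: weight 6+3=9, value 25+21=46
- sack of grain+box of bearings+drum of solvent: weight 2+3+3=8, value 7+17+21=45
- crate of tools+box of bearings: weight 6+3=9, value 25+17=42
- box of bearings+drum of solvent: weight 3+3=6, value 17+21=38
- sack of grain+crate of tools: weight 2+6=8, value 7+25=32
Best: $46.

$46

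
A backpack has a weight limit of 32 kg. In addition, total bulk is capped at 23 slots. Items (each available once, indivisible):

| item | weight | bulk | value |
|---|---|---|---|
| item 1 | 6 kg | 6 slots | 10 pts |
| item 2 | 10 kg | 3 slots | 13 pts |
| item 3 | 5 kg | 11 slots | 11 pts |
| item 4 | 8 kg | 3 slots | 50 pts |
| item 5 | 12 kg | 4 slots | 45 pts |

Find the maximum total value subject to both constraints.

Feasible sets respecting both limits:
- item 2+item 4+item 5: weight 30, bulk 10, value 108
- item 3+item 4+item 5: weight 25, bulk 18, value 106
- item 1+item 4+item 5: weight 26, bulk 13, value 105
- item 4+item 5: weight 20, bulk 7, value 95
Best: 108 pts.

108 pts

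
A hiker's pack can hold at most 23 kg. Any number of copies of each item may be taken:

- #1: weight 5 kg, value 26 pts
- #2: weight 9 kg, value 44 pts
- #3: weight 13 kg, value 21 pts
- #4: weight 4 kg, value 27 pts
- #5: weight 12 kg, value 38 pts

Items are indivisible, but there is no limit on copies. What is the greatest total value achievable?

Best value-per-unit is #4 at 27/4, and filling with it alone uses weight 5×4=20. No mix of the others beats 5×27 = 135.

135 pts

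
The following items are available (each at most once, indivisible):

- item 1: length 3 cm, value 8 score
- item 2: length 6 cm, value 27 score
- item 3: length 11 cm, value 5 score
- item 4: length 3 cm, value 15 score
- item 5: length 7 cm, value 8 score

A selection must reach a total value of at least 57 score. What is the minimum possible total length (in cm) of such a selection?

19

Subsets with value ≥ 57, sorted by total length:
- item 1+item 2+item 4+item 5: length 19, value 58
- item 1+item 2+item 3+item 4+item 5: length 30, value 63
Minimum length: 19 cm.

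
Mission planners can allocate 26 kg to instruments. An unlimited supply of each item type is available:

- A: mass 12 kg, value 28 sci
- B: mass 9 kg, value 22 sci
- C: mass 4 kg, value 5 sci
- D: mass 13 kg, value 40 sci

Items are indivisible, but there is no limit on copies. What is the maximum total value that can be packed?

Best value-per-unit is D at 40/13, and filling with it alone uses mass 2×13=26. No mix of the others beats 2×40 = 80.

80 sci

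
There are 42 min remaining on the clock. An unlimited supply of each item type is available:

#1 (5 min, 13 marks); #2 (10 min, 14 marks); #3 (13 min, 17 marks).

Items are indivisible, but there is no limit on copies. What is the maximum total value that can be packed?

Best value-per-unit is #1 at 13/5, and filling with it alone uses time 8×5=40. No mix of the others beats 8×13 = 104.

104 marks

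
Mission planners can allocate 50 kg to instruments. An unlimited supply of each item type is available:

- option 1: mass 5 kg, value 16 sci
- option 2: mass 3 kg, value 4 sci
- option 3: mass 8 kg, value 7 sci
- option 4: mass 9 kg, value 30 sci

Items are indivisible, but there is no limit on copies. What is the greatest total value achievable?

166 sci

Best value-per-unit is option 4 at 30/9; filling with it alone gives 5×30 = 150.
Optimal mix: 1×option 1 + 5×option 4 → mass 50, value 166.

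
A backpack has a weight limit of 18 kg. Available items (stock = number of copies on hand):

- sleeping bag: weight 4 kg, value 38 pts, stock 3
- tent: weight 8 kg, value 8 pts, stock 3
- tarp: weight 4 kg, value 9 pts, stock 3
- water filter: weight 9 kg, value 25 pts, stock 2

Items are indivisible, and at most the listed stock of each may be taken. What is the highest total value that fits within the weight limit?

Top feasible selections:
- 3×sleeping bag + 1×tarp: weight 16, value 123
- 3×sleeping bag: weight 12, value 114
Best: 123 pts.

123 pts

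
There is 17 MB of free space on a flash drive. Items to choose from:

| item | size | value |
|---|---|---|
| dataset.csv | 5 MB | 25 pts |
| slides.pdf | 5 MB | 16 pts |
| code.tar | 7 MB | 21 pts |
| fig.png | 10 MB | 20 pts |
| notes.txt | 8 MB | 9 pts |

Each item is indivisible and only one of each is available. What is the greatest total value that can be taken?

Check high-value combinations within 17 MB:
- dataset.csv+slides.pdf+code.tar: size 5+5+7=17, value 25+16+21=62
- dataset.csv+code.tar: size 5+7=12, value 25+21=46
- dataset.csv+fig.png: size 5+10=15, value 25+20=45
- dataset.csv+slides.pdf: size 5+5=10, value 25+16=41
- code.tar+fig.png: size 7+10=17, value 21+20=41
Best: 62 pts.

62 pts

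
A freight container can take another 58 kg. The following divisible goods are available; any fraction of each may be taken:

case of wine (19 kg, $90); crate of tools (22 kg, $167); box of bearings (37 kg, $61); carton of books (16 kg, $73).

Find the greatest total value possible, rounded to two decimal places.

Take in order of value per unit:
- crate of tools (167/22 per unit): all 22 → value 167, running total 167.00
- case of wine (90/19 per unit): all 19 → value 90, running total 257.00
- carton of books (73/16 per unit): all 16 → value 73, running total 330.00
- box of bearings (61/37 per unit): 1 of 37 → value 1×61/37 = 1.6486, running total 331.65
Total 331.65.

331.65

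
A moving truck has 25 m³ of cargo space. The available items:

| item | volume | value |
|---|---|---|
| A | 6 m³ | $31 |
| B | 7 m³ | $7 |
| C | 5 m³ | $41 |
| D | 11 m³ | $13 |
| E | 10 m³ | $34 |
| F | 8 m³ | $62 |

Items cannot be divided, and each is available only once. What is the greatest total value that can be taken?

Check high-value combinations within 25 m³:
- C+E+F: volume 5+10+8=23, value 41+34+62=137
- A+C+F: volume 6+5+8=19, value 31+41+62=134
- A+E+F: volume 6+10+8=24, value 31+34+62=127
Best: $137.

$137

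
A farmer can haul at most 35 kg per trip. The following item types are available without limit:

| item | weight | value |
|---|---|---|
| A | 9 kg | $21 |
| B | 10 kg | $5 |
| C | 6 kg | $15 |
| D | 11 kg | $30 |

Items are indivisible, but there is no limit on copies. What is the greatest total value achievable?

$90

Best value-per-unit is D at 30/11; filling with it alone gives 3×30 = 90.
Optimal mix: 4×C + 1×D → weight 35, value 90.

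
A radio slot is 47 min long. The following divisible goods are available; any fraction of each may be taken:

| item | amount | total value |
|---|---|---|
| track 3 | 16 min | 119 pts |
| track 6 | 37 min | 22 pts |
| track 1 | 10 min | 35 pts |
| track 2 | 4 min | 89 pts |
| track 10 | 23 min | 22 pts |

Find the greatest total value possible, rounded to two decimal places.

Take in order of value per unit:
- track 2 (89/4 per unit): all 4 → value 89, running total 89.00
- track 3 (119/16 per unit): all 16 → value 119, running total 208.00
- track 1 (35/10 per unit): all 10 → value 35, running total 243.00
- track 10 (22/23 per unit): 17 of 23 → value 17×22/23 = 16.2609, running total 259.26
Total 259.26.

259.26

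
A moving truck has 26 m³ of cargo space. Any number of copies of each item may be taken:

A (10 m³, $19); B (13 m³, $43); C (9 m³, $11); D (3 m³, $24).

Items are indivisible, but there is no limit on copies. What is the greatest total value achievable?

Best value-per-unit is D at 24/3, and filling with it alone uses volume 8×3=24. No mix of the others beats 8×24 = 192.

$192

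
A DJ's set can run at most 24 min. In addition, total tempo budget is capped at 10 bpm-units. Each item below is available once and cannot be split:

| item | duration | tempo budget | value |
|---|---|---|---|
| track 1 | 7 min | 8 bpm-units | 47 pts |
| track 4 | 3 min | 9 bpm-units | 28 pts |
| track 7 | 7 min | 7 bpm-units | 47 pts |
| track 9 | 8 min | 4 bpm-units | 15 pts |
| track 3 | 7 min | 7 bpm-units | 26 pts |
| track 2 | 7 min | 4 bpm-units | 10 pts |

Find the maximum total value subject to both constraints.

Feasible sets respecting both limits:
- track 1: duration 7, tempo budget 8, value 47
- track 7: duration 7, tempo budget 7, value 47
- track 4: duration 3, tempo budget 9, value 28
- track 3: duration 7, tempo budget 7, value 26
Best: 47 pts.

47 pts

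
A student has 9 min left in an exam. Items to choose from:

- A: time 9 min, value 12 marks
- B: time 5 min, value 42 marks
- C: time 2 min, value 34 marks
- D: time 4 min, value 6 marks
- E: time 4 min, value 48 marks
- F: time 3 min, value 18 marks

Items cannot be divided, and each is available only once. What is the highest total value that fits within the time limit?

100 marks

Check high-value combinations within 9 min:
- C+E+F: time 2+4+3=9, value 34+48+18=100
- B+E: time 5+4=9, value 42+48=90
- C+E: time 2+4=6, value 34+48=82
- B+C: time 5+2=7, value 42+34=76
- E+F: time 4+3=7, value 48+18=66
Best: 100 marks.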